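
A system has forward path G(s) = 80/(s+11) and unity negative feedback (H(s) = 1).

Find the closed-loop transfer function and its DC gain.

T(s) = G/(1+GH) = [80/(s+11)] / [1 + 80/(s+11)] = 80/(s+11+80) = 80/(s+91). DC gain = 80/91 = 0.8791.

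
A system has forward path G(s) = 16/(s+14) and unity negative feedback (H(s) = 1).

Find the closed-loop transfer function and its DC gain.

T(s) = G/(1+GH) = [16/(s+14)] / [1 + 16/(s+14)] = 16/(s+14+16) = 16/(s+30). DC gain = 16/30 = 0.5333.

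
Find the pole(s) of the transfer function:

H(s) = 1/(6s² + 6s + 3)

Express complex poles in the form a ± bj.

Discriminant = 6² - 4×6×3 = 36 - 72 = -36 < 0, so the poles are a complex conjugate pair s = (-6 ± j√36)/(2×6). Real part = -6/(2×6) = -6/12 = -0.5; imaginary part = ±√36/(2×6) = 6/12 = 0.5. Poles: s = -0.5 ± 0.5j.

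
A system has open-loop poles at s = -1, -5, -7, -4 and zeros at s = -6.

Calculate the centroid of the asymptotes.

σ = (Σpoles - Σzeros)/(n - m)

σ = (Σpoles - Σzeros)/(n - m) = (-17 - (-6))/(4 - 1) = -11/3 = -3.67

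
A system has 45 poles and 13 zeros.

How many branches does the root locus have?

Root locus has n branches where n = number of poles = 45.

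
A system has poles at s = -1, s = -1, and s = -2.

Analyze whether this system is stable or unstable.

All poles are in the left half-plane. System is stable.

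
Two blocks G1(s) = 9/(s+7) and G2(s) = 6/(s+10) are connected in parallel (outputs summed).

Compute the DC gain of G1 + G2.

Parallel: G_eq = G1 + G2. DC gain = G1(0) + G2(0) = 9/7 + 6/10 = 1.2857 + 0.6 = 1.8857.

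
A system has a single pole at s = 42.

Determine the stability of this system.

Pole at s = 42 is in the right half-plane. Unstable.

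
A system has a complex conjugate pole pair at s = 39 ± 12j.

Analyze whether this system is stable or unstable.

Real part of poles is 39 (> 0, right half-plane). Unstable.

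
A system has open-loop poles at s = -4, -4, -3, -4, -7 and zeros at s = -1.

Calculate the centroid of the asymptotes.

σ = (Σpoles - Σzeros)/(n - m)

σ = (Σpoles - Σzeros)/(n - m) = (-22 - (-1))/(5 - 1) = -21/4 = -5.25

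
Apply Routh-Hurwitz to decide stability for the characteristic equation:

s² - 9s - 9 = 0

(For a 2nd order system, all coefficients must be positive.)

Coefficients: 1, -9, -9. b=-9, c=-9 not positive, so system is unstable.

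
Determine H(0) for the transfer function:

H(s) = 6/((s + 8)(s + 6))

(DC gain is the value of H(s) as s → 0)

DC gain = H(0) = 6/(8 × 6) = 6/48 = 0.125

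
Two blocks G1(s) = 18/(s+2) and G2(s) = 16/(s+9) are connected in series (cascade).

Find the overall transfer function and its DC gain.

Series: multiply transfer functions. G_eq = 18/(s+2) × 16/(s+9) = 288/((s+2)(s+9)). DC gain = 288/(2×9) = 16.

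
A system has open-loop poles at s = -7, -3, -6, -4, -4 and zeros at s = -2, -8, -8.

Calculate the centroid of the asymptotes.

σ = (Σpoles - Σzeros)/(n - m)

σ = (Σpoles - Σzeros)/(n - m) = (-24 - (-18))/(5 - 3) = -6/2 = -3.0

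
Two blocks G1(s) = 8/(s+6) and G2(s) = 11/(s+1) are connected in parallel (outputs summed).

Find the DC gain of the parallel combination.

Parallel: G_eq = G1 + G2. DC gain = G1(0) + G2(0) = 8/6 + 11/1 = 1.3333 + 11 = 12.3333.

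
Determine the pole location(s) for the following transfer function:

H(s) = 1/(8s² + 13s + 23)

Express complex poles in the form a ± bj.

Discriminant = 13² - 4×8×23 = 169 - 736 = -567 < 0, so the poles are a complex conjugate pair s = (-13 ± j√567)/(2×8). Real part = -13/(2×8) = -13/16 = -0.8125; imaginary part = ±√567/(2×8) ≈ 1.4882. Poles: s = -0.8125 ± 1.4882j.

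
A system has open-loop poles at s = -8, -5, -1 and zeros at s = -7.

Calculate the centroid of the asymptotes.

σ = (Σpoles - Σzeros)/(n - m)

σ = (Σpoles - Σzeros)/(n - m) = (-14 - (-7))/(3 - 1) = -7/2 = -3.5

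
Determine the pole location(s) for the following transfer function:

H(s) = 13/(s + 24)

Pole is where denominator = 0: s + 24 = 0, so s = -24.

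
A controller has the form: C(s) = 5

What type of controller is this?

This is a Proportional (P) controller.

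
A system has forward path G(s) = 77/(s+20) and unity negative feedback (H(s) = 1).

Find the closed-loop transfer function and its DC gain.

T(s) = G/(1+GH) = [77/(s+20)] / [1 + 77/(s+20)] = 77/(s+20+77) = 77/(s+97). DC gain = 77/97 = 0.7938.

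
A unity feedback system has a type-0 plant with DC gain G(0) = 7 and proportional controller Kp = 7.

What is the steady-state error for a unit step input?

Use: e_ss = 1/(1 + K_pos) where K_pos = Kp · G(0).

K_pos = Kp · G(0) = 7 × 7 = 49. e_ss = 1/(1 + 49) = 0.02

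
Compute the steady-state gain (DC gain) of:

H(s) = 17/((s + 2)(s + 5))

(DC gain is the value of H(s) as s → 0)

DC gain = H(0) = 17/(2 × 5) = 17/10 = 1.7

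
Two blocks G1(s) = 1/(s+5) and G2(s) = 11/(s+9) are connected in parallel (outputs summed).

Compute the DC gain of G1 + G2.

Parallel: G_eq = G1 + G2. DC gain = G1(0) + G2(0) = 1/5 + 11/9 = 0.2 + 1.2222 = 1.4222.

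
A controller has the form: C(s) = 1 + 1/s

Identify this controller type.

This is a Proportional-Integral (PI) controller.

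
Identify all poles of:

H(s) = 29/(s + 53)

Pole is where denominator = 0: s + 53 = 0, so s = -53.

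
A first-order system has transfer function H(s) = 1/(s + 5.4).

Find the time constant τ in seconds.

For H(s) = 1/(s + 1/τ), the pole is at -1/τ = -5.4, so τ = 1/5.4 = 0.1852 s.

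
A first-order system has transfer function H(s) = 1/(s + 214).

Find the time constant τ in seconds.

For H(s) = 1/(s + 1/τ), the pole is at -1/τ = -214, so τ = 1/214 = 0.0047 s.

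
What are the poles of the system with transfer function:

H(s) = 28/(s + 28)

Pole is where denominator = 0: s + 28 = 0, so s = -28.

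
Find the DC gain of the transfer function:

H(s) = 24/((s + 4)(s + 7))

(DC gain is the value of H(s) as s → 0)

DC gain = H(0) = 24/(4 × 7) = 24/28 = 0.8571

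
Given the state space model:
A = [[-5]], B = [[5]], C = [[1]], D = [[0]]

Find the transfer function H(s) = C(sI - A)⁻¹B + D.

(sI - A)⁻¹ = 1/(s + 5). H(s) = 1 × 5/(s + 5) + 0 = 5/(s + 5).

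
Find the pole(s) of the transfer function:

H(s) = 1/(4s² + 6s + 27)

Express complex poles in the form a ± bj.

Discriminant = 6² - 4×4×27 = 36 - 432 = -396 < 0, so the poles are a complex conjugate pair s = (-6 ± j√396)/(2×4). Real part = -6/(2×4) = -6/8 = -0.75; imaginary part = ±√396/(2×4) ≈ 2.4875. Poles: s = -0.75 ± 2.4875j.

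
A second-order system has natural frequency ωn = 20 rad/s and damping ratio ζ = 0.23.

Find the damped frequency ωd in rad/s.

ωd = ωn√(1 - ζ²) = 20√(1 - 0.23²) = 19.46 rad/s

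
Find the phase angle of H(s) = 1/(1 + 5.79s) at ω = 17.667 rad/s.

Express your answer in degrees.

Phase = -arctan(ωτ) = -arctan(17.667 × 5.79) = -89.4°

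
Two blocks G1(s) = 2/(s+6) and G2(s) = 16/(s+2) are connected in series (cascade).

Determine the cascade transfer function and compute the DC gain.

Series: multiply transfer functions. G_eq = 2/(s+6) × 16/(s+2) = 32/((s+6)(s+2)). DC gain = 32/(6×2) = 2.6667.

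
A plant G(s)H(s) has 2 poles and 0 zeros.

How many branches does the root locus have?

Root locus has n branches where n = number of poles = 2.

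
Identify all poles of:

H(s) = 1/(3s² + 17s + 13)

Discriminant = 17² - 4×3×13 = 289 - 156 = 133 > 0, so two distinct real poles. Using quadratic formula: s = (-17 ± √133)/(2×3) = (-17 ± √133)/6, with √133 ≈ 11.5326. s₁ ≈ -0.9112, s₂ ≈ -4.7554. Poles: s₁ = -0.9112, s₂ = -4.7554.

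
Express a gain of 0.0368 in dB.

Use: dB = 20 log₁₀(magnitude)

dB = 20 log₁₀(0.0368) = -28.7 dB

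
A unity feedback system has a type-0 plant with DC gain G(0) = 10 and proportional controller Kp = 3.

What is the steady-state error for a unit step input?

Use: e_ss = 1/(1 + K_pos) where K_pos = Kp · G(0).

K_pos = Kp · G(0) = 3 × 10 = 30. e_ss = 1/(1 + 30) = 0.0323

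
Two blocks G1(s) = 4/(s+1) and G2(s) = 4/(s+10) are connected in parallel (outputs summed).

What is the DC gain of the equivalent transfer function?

Parallel: G_eq = G1 + G2. DC gain = G1(0) + G2(0) = 4/1 + 4/10 = 4 + 0.4 = 4.4.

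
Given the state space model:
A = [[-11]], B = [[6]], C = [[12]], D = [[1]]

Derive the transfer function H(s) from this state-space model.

(sI - A)⁻¹ = 1/(s + 11). H(s) = 12×6/(s + 11) + 1 = (s + 83)/(s + 11).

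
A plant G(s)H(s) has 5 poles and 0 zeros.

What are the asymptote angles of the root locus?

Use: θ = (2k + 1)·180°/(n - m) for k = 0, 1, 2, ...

n - m = 5 - 0 = 5. Angles: θk = (2k + 1)·180°/5 = 36°, 108°, 180°, 252°, 324°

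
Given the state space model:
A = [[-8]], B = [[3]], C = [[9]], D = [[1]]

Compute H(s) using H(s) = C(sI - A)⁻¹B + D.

(sI - A)⁻¹ = 1/(s + 8). H(s) = 9×3/(s + 8) + 1 = (s + 35)/(s + 8).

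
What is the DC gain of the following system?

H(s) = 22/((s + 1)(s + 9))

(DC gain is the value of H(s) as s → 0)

DC gain = H(0) = 22/(1 × 9) = 22/9 = 2.4444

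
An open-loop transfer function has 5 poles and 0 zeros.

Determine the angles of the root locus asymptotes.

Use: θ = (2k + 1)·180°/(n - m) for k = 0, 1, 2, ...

n - m = 5 - 0 = 5. Angles: θk = (2k + 1)·180°/5 = 36°, 108°, 180°, 252°, 324°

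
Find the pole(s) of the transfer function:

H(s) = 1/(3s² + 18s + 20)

Discriminant = 18² - 4×3×20 = 324 - 240 = 84 > 0, so two distinct real poles. Using quadratic formula: s = (-18 ± √84)/(2×3) = (-18 ± √84)/6, with √84 ≈ 9.1652. s₁ ≈ -1.4725, s₂ ≈ -4.5275. Poles: s₁ = -1.4725, s₂ = -4.5275.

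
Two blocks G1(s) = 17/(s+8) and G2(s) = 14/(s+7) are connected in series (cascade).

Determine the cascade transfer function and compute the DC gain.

Series: multiply transfer functions. G_eq = 17/(s+8) × 14/(s+7) = 238/((s+8)(s+7)). DC gain = 238/(8×7) = 4.25.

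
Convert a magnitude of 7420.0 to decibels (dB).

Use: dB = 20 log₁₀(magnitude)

dB = 20 log₁₀(7420.0) = 77.4 dB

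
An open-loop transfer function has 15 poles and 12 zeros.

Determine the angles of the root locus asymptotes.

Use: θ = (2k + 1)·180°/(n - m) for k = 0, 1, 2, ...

n - m = 15 - 12 = 3. Angles: θk = (2k + 1)·180°/3 = 60°, 180°, 300°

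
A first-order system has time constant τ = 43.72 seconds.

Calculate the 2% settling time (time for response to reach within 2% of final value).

For first-order system, 2% settling time ≈ 4τ = 4 × 43.72 = 174.88 s.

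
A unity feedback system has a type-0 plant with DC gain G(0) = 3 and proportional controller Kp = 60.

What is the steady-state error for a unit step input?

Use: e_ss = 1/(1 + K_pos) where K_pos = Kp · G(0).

K_pos = Kp · G(0) = 60 × 3 = 180. e_ss = 1/(1 + 180) = 0.0055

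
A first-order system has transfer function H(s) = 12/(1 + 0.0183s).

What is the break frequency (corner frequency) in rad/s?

Corner frequency = 1/τ = 1/0.0183 = 54.645 rad/s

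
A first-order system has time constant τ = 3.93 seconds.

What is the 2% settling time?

For first-order system, 2% settling time ≈ 4τ = 4 × 3.93 = 15.72 s.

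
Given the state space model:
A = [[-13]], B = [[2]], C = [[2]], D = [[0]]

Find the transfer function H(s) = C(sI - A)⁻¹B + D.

(sI - A)⁻¹ = 1/(s + 13). H(s) = 2 × 2/(s + 13) + 0 = 4/(s + 13).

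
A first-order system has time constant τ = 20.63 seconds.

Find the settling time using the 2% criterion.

For first-order system, 2% settling time ≈ 4τ = 4 × 20.63 = 82.52 s.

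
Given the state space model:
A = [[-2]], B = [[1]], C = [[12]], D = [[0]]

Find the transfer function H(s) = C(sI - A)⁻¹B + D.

(sI - A)⁻¹ = 1/(s + 2). H(s) = 12 × 1/(s + 2) + 0 = 12/(s + 2).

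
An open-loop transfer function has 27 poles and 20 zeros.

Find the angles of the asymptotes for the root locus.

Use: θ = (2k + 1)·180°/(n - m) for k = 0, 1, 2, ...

n - m = 27 - 20 = 7. Angles: θk = (2k + 1)·180°/7 = 25.71°, 77.14°, 128.57°, 180°, 231.43°, 282.86°, 334.29°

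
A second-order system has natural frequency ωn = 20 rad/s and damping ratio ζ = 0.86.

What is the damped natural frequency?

ωd = ωn√(1 - ζ²) = 20√(1 - 0.86²) = 10.21 rad/s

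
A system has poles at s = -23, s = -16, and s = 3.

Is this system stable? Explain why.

Pole(s) at s = 3 are not in the left half-plane. System is unstable.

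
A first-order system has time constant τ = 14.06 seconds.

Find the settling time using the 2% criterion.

For first-order system, 2% settling time ≈ 4τ = 4 × 14.06 = 56.24 s.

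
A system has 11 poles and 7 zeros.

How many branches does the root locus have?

Root locus has n branches where n = number of poles = 11.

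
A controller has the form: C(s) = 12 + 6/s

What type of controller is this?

This is a Proportional-Integral (PI) controller.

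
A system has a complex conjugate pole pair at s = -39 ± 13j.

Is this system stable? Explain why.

Real part of poles is -39 (< 0, left half-plane). Stable.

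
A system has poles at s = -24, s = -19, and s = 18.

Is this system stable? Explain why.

Pole(s) at s = 18 are not in the left half-plane. System is unstable.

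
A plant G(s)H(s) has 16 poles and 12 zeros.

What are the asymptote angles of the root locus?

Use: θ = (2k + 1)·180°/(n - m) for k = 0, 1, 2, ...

n - m = 16 - 12 = 4. Angles: θk = (2k + 1)·180°/4 = 45°, 135°, 225°, 315°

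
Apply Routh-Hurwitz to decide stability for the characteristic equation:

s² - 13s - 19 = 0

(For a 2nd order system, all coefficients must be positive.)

Coefficients: 1, -13, -19. b=-13, c=-19 not positive, so system is unstable.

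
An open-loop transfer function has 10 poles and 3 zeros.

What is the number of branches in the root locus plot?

Root locus has n branches where n = number of poles = 10.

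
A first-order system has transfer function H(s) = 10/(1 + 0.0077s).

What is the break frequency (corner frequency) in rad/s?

Corner frequency = 1/τ = 1/0.0077 = 129.87 rad/s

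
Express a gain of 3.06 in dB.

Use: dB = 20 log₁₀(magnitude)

dB = 20 log₁₀(3.06) = 9.7 dB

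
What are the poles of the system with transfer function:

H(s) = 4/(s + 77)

Pole is where denominator = 0: s + 77 = 0, so s = -77.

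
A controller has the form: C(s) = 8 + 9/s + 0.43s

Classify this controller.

This is a Proportional-Integral-Derivative (PID) controller.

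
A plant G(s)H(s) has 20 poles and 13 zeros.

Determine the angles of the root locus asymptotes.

n - m = 20 - 13 = 7. Angles: θk = (2k + 1)·180°/7 = 25.71°, 77.14°, 128.57°, 180°, 231.43°, 282.86°, 334.29°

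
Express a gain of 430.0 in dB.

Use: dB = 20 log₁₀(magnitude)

dB = 20 log₁₀(430.0) = 52.7 dB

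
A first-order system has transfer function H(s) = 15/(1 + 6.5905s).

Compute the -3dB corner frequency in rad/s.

Corner frequency = 1/τ = 1/6.5905 = 0.152 rad/s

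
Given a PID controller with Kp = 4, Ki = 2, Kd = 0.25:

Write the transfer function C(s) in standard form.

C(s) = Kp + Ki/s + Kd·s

Substituting values: C(s) = 4 + 2/s + 0.25s = (0.25s² + 4s + 2)/s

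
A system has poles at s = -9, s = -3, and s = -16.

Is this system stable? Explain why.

All poles are in the left half-plane. System is stable.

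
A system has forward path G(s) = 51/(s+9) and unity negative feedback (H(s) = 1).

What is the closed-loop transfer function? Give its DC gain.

T(s) = G/(1+GH) = [51/(s+9)] / [1 + 51/(s+9)] = 51/(s+9+51) = 51/(s+60). DC gain = 51/60 = 0.85.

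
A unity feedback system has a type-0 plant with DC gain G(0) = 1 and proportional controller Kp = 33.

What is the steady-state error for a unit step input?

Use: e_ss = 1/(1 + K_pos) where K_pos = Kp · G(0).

K_pos = Kp · G(0) = 33 × 1 = 33. e_ss = 1/(1 + 33) = 0.0294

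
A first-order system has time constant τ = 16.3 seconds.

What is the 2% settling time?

For first-order system, 2% settling time ≈ 4τ = 4 × 16.3 = 65.2 s.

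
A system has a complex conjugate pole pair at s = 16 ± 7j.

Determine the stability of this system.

Real part of poles is 16 (> 0, right half-plane). Unstable.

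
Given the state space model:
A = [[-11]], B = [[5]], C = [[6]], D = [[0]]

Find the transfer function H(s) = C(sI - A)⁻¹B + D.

(sI - A)⁻¹ = 1/(s + 11). H(s) = 6 × 5/(s + 11) + 0 = 30/(s + 11).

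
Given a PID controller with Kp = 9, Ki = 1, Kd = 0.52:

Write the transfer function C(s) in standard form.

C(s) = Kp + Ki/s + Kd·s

Substituting values: C(s) = 9 + 1/s + 0.52s = (0.52s² + 9s + 1)/s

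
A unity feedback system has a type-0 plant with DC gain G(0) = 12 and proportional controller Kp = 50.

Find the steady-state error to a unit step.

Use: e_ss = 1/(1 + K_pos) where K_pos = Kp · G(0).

K_pos = Kp · G(0) = 50 × 12 = 600. e_ss = 1/(1 + 600) = 0.0017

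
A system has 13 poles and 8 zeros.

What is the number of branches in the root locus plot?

Root locus has n branches where n = number of poles = 13.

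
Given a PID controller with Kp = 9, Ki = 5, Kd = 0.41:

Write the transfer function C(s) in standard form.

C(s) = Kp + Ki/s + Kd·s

Substituting values: C(s) = 9 + 5/s + 0.41s = (0.41s² + 9s + 5)/s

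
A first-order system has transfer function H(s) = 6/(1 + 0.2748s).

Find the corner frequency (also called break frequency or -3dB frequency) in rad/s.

Corner frequency = 1/τ = 1/0.2748 = 3.639 rad/s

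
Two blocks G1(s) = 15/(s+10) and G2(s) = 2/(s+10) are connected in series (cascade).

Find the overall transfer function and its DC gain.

Series: multiply transfer functions. G_eq = 15/(s+10) × 2/(s+10) = 30/((s+10)(s+10)). DC gain = 30/(10×10) = 0.3.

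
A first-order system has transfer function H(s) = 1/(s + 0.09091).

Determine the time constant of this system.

For H(s) = 1/(s + 1/τ), the pole is at -1/τ = -0.09091, so τ = 1/0.09091 = 11 s.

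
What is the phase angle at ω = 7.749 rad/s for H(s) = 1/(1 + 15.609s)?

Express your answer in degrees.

Phase = -arctan(ωτ) = -arctan(7.749 × 15.609) = -89.5°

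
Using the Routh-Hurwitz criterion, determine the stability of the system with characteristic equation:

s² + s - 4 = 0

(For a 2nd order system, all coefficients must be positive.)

Coefficients: 1, 1, -4. c=-4 not positive, so system is unstable.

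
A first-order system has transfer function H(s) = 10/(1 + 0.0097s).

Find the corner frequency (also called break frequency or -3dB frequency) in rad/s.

Corner frequency = 1/τ = 1/0.0097 = 103.093 rad/s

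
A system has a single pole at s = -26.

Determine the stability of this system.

Pole at s = -26 is in the left half-plane. Stable.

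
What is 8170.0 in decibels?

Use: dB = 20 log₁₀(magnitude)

dB = 20 log₁₀(8170.0) = 78.2 dB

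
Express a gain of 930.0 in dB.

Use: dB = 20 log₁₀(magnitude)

dB = 20 log₁₀(930.0) = 59.4 dB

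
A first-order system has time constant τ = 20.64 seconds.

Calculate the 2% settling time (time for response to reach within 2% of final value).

For first-order system, 2% settling time ≈ 4τ = 4 × 20.64 = 82.56 s.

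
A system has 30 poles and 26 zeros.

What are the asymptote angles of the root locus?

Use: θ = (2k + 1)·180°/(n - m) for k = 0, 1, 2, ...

n - m = 30 - 26 = 4. Angles: θk = (2k + 1)·180°/4 = 45°, 135°, 225°, 315°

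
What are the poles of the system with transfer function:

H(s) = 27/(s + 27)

Pole is where denominator = 0: s + 27 = 0, so s = -27.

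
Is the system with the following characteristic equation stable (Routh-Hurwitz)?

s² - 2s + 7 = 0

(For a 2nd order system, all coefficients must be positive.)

Coefficients: 1, -2, 7. b=-2 not positive, so system is unstable.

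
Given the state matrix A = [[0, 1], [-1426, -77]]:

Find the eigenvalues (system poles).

det(A - λI) = λ² - (-77)λ + 1426 = (λ - (-46))(λ - (-31)). Eigenvalues: -46, -31.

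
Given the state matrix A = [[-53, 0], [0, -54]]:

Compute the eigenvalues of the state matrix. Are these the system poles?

For diagonal matrix, eigenvalues are diagonal entries: λ₁ = -53, λ₂ = -54. Eigenvalues of A = system poles.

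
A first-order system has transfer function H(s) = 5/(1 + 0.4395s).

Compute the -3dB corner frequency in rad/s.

Corner frequency = 1/τ = 1/0.4395 = 2.275 rad/s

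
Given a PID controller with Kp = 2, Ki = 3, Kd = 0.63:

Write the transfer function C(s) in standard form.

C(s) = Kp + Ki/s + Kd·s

Substituting values: C(s) = 2 + 3/s + 0.63s = (0.63s² + 2s + 3)/s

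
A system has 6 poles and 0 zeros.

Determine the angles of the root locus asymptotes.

n - m = 6 - 0 = 6. Angles: θk = (2k + 1)·180°/6 = 30°, 90°, 150°, 210°, 270°, 330°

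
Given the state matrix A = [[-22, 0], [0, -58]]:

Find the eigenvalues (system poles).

For diagonal matrix, eigenvalues are diagonal entries: λ₁ = -22, λ₂ = -58.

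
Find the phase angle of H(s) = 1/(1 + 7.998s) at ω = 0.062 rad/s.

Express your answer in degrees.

Phase = -arctan(ωτ) = -arctan(0.062 × 7.998) = -26.4°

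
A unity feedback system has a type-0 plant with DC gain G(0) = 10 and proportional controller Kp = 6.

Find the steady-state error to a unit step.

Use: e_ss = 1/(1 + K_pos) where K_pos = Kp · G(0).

K_pos = Kp · G(0) = 6 × 10 = 60. e_ss = 1/(1 + 60) = 0.0164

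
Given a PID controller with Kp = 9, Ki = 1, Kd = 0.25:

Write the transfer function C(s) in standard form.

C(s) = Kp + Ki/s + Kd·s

Substituting values: C(s) = 9 + 1/s + 0.25s = (0.25s² + 9s + 1)/s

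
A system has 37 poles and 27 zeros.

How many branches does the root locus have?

Root locus has n branches where n = number of poles = 37.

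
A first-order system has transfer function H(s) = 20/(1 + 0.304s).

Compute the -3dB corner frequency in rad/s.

Corner frequency = 1/τ = 1/0.304 = 3.289 rad/s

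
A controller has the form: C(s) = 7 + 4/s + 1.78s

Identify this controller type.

This is a Proportional-Integral-Derivative (PID) controller.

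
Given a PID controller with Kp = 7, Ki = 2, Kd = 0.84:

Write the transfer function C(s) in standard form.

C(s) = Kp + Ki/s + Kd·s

Substituting values: C(s) = 7 + 2/s + 0.84s = (0.84s² + 7s + 2)/s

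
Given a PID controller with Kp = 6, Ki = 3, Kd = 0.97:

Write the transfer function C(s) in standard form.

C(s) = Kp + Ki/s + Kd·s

Substituting values: C(s) = 6 + 3/s + 0.97s = (0.97s² + 6s + 3)/s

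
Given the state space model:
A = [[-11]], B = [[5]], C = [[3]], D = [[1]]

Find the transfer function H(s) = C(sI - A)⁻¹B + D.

(sI - A)⁻¹ = 1/(s + 11). H(s) = 3×5/(s + 11) + 1 = (s + 26)/(s + 11).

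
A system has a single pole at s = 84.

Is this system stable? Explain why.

Pole at s = 84 is in the right half-plane. Unstable.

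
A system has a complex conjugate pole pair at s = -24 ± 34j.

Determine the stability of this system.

Real part of poles is -24 (< 0, left half-plane). Stable.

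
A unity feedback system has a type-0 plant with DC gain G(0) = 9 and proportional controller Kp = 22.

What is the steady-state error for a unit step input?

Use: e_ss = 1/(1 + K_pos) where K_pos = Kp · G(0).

K_pos = Kp · G(0) = 22 × 9 = 198. e_ss = 1/(1 + 198) = 0.0050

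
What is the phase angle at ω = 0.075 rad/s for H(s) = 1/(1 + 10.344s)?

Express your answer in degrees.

Phase = -arctan(ωτ) = -arctan(0.075 × 10.344) = -37.8°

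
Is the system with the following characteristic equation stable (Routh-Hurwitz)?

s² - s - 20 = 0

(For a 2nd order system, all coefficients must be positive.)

Coefficients: 1, -1, -20. b=-1, c=-20 not positive, so system is unstable.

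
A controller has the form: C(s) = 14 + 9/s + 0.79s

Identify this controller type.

This is a Proportional-Integral-Derivative (PID) controller.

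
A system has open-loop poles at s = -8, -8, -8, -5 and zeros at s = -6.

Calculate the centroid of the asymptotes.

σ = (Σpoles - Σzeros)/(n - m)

σ = (Σpoles - Σzeros)/(n - m) = (-29 - (-6))/(4 - 1) = -23/3 = -7.67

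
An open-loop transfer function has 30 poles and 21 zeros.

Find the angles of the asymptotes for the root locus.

n - m = 30 - 21 = 9. Angles: θk = (2k + 1)·180°/9 = 20°, 60°, 100°, 140°, 180°, 220°, 260°, 300°, 340°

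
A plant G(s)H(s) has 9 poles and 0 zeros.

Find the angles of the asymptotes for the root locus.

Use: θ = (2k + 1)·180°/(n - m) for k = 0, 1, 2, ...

n - m = 9 - 0 = 9. Angles: θk = (2k + 1)·180°/9 = 20°, 60°, 100°, 140°, 180°, 220°, 260°, 300°, 340°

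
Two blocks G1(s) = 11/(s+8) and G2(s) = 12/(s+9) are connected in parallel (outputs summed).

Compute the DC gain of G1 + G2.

Parallel: G_eq = G1 + G2. DC gain = G1(0) + G2(0) = 11/8 + 12/9 = 1.375 + 1.3333 = 2.7083.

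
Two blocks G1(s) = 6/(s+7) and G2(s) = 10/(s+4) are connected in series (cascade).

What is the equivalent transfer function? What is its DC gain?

Series: multiply transfer functions. G_eq = 6/(s+7) × 10/(s+4) = 60/((s+7)(s+4)). DC gain = 60/(7×4) = 2.1429.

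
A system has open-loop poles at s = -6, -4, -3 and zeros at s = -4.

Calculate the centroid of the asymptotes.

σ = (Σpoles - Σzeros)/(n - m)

σ = (Σpoles - Σzeros)/(n - m) = (-13 - (-4))/(3 - 1) = -9/2 = -4.5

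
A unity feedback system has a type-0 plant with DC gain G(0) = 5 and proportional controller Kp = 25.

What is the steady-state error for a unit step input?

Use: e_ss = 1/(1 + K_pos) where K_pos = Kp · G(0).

K_pos = Kp · G(0) = 25 × 5 = 125. e_ss = 1/(1 + 125) = 0.0079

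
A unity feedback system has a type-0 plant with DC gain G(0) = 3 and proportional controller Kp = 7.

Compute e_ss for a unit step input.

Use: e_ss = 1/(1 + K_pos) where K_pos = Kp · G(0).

K_pos = Kp · G(0) = 7 × 3 = 21. e_ss = 1/(1 + 21) = 0.0455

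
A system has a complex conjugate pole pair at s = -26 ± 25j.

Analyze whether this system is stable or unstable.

Real part of poles is -26 (< 0, left half-plane). Stable.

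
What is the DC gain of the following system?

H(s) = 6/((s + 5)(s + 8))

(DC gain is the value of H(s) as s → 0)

DC gain = H(0) = 6/(5 × 8) = 6/40 = 0.15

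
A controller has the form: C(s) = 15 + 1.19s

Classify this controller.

This is a Proportional-Derivative (PD) controller.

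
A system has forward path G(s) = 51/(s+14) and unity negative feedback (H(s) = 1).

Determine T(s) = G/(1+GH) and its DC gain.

T(s) = G/(1+GH) = [51/(s+14)] / [1 + 51/(s+14)] = 51/(s+14+51) = 51/(s+65). DC gain = 51/65 = 0.7846.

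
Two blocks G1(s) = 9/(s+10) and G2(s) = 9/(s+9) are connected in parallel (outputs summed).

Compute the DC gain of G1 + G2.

Parallel: G_eq = G1 + G2. DC gain = G1(0) + G2(0) = 9/10 + 9/9 = 0.9 + 1 = 1.9.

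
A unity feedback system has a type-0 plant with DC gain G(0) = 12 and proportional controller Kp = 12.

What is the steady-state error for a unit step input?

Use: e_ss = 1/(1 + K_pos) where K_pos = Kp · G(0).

K_pos = Kp · G(0) = 12 × 12 = 144. e_ss = 1/(1 + 144) = 0.0069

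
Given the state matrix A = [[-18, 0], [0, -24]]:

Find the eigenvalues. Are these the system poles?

For diagonal matrix, eigenvalues are diagonal entries: λ₁ = -18, λ₂ = -24. Eigenvalues of A = system poles.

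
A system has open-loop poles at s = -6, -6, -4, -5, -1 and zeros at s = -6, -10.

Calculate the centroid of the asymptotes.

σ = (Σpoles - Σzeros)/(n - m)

σ = (Σpoles - Σzeros)/(n - m) = (-22 - (-16))/(5 - 2) = -6/3 = -2.0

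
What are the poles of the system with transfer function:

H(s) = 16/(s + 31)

Pole is where denominator = 0: s + 31 = 0, so s = -31.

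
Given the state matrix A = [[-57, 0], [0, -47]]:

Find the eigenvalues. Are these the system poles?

For diagonal matrix, eigenvalues are diagonal entries: λ₁ = -57, λ₂ = -47. Eigenvalues of A = system poles.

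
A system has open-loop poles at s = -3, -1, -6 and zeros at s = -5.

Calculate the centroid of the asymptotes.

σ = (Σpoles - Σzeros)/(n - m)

σ = (Σpoles - Σzeros)/(n - m) = (-10 - (-5))/(3 - 1) = -5/2 = -2.5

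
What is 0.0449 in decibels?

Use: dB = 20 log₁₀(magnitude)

dB = 20 log₁₀(0.0449) = -27.0 dB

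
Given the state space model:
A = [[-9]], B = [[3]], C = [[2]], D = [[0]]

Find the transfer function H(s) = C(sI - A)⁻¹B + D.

(sI - A)⁻¹ = 1/(s + 9). H(s) = 2 × 3/(s + 9) + 0 = 6/(s + 9).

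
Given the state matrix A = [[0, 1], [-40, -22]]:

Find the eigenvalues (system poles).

det(A - λI) = λ² - (-22)λ + 40 = (λ - (-2))(λ - (-20)). Eigenvalues: -2, -20.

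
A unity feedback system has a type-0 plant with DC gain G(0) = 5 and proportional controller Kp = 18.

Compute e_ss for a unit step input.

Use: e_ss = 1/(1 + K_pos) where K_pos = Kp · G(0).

K_pos = Kp · G(0) = 18 × 5 = 90. e_ss = 1/(1 + 90) = 0.0110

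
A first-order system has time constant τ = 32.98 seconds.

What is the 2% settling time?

For first-order system, 2% settling time ≈ 4τ = 4 × 32.98 = 131.92 s.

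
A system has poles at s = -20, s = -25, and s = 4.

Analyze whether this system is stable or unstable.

Pole(s) at s = 4 are not in the left half-plane. System is unstable.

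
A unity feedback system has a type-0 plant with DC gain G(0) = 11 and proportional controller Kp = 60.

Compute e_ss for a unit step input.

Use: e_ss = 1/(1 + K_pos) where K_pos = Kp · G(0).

K_pos = Kp · G(0) = 60 × 11 = 660. e_ss = 1/(1 + 660) = 0.0015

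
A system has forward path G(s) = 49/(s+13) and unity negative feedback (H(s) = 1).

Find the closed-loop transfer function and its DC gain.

T(s) = G/(1+GH) = [49/(s+13)] / [1 + 49/(s+13)] = 49/(s+13+49) = 49/(s+62). DC gain = 49/62 = 0.7903.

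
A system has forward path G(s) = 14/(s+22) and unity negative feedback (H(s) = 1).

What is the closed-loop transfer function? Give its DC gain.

T(s) = G/(1+GH) = [14/(s+22)] / [1 + 14/(s+22)] = 14/(s+22+14) = 14/(s+36). DC gain = 14/36 = 0.3889.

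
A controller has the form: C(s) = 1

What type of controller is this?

This is a Proportional (P) controller.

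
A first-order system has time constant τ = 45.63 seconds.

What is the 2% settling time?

For first-order system, 2% settling time ≈ 4τ = 4 × 45.63 = 182.52 s.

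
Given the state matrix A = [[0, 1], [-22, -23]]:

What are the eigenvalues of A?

det(A - λI) = λ² - (-23)λ + 22 = (λ - (-1))(λ - (-22)). Eigenvalues: -1, -22.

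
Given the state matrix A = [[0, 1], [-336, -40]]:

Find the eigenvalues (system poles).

det(A - λI) = λ² - (-40)λ + 336 = (λ - (-28))(λ - (-12)). Eigenvalues: -28, -12.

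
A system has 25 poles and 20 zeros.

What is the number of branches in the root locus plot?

Root locus has n branches where n = number of poles = 25.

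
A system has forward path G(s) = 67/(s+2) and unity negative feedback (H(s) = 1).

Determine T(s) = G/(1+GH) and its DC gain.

T(s) = G/(1+GH) = [67/(s+2)] / [1 + 67/(s+2)] = 67/(s+2+67) = 67/(s+69). DC gain = 67/69 = 0.9710.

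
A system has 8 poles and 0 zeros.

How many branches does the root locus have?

Root locus has n branches where n = number of poles = 8.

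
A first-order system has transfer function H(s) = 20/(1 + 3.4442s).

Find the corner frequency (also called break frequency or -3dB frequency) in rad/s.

Corner frequency = 1/τ = 1/3.4442 = 0.29 rad/s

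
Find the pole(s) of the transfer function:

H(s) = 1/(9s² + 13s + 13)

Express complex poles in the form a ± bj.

Discriminant = 13² - 4×9×13 = 169 - 468 = -299 < 0, so the poles are a complex conjugate pair s = (-13 ± j√299)/(2×9). Real part = -13/(2×9) = -13/18 ≈ -0.7222; imaginary part = ±√299/(2×9) ≈ 0.9606. Poles: s = -0.7222 ± 0.9606j.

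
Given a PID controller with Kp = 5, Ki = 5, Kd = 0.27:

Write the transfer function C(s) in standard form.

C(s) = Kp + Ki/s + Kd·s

Substituting values: C(s) = 5 + 5/s + 0.27s = (0.27s² + 5s + 5)/s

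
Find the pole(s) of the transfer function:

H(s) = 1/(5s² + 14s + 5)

Discriminant = 14² - 4×5×5 = 196 - 100 = 96 > 0, so two distinct real poles. Using quadratic formula: s = (-14 ± √96)/(2×5) = (-14 ± √96)/10, with √96 ≈ 9.7980. s₁ ≈ -0.4202, s₂ ≈ -2.3798. Poles: s₁ = -0.4202, s₂ = -2.3798.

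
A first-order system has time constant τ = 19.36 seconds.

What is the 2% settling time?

For first-order system, 2% settling time ≈ 4τ = 4 × 19.36 = 77.44 s.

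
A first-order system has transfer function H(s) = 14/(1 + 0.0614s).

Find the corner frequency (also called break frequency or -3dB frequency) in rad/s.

Corner frequency = 1/τ = 1/0.0614 = 16.287 rad/s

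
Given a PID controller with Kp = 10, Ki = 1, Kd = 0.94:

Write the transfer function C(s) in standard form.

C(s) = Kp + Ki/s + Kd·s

Substituting values: C(s) = 10 + 1/s + 0.94s = (0.94s² + 10s + 1)/s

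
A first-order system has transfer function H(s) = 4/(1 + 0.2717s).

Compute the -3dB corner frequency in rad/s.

Corner frequency = 1/τ = 1/0.2717 = 3.681 rad/s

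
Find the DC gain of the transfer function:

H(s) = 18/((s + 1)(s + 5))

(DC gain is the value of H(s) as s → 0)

DC gain = H(0) = 18/(1 × 5) = 18/5 = 3.6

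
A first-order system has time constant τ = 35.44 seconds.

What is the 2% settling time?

For first-order system, 2% settling time ≈ 4τ = 4 × 35.44 = 141.76 s.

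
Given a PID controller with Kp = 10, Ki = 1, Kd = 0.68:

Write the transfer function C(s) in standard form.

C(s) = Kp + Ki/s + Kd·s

Substituting values: C(s) = 10 + 1/s + 0.68s = (0.68s² + 10s + 1)/s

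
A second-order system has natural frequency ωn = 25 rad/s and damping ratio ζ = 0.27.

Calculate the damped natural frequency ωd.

ωd = ωn√(1 - ζ²) = 25√(1 - 0.27²) = 24.07 rad/s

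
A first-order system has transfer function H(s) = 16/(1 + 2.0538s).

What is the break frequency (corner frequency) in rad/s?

Corner frequency = 1/τ = 1/2.0538 = 0.487 rad/s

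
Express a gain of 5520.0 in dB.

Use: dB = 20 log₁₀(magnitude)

dB = 20 log₁₀(5520.0) = 74.8 dB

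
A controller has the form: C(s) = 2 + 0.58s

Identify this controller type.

This is a Proportional-Derivative (PD) controller.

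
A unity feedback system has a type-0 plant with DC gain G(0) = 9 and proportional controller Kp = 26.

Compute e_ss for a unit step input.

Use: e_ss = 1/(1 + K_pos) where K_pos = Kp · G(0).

K_pos = Kp · G(0) = 26 × 9 = 234. e_ss = 1/(1 + 234) = 0.0043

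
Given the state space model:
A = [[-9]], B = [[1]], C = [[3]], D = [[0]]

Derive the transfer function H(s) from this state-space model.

(sI - A)⁻¹ = 1/(s + 9). H(s) = 3 × 1/(s + 9) + 0 = 3/(s + 9).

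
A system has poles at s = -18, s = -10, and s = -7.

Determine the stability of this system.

All poles are in the left half-plane. System is stable.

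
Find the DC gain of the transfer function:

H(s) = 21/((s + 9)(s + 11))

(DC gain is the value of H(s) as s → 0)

DC gain = H(0) = 21/(9 × 11) = 21/99 = 0.2121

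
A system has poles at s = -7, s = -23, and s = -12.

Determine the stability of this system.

All poles are in the left half-plane. System is stable.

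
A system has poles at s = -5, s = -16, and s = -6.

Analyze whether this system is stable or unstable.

All poles are in the left half-plane. System is stable.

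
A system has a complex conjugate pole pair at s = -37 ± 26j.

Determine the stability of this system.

Real part of poles is -37 (< 0, left half-plane). Stable.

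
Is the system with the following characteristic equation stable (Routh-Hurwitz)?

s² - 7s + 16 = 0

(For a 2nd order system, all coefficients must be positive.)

Coefficients: 1, -7, 16. b=-7 not positive, so system is unstable.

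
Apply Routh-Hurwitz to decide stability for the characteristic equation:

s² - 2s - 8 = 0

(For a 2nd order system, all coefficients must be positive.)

Coefficients: 1, -2, -8. b=-2, c=-8 not positive, so system is unstable.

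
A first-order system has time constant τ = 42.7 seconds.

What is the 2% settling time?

For first-order system, 2% settling time ≈ 4τ = 4 × 42.7 = 170.8 s.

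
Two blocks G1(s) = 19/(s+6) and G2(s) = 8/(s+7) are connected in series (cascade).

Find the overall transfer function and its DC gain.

Series: multiply transfer functions. G_eq = 19/(s+6) × 8/(s+7) = 152/((s+6)(s+7)). DC gain = 152/(6×7) = 3.6190.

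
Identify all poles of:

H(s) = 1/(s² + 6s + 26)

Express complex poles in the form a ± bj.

Discriminant = 6² - 4×1×26 = 36 - 104 = -68 < 0, so the poles are a complex conjugate pair s = (-6 ± j√68)/(2×1). Real part = -6/(2×1) = -6/2 = -3; imaginary part = ±√68/(2×1) ≈ 4.1231. Poles: s = -3 ± 4.1231j.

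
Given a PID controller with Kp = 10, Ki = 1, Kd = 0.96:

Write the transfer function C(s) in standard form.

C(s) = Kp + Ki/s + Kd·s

Substituting values: C(s) = 10 + 1/s + 0.96s = (0.96s² + 10s + 1)/s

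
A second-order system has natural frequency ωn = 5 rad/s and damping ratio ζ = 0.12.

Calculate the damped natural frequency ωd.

ωd = ωn√(1 - ζ²) = 5√(1 - 0.12²) = 4.96 rad/s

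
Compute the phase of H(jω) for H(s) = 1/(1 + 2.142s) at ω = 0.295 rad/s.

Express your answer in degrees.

Phase = -arctan(ωτ) = -arctan(0.295 × 2.142) = -32.3°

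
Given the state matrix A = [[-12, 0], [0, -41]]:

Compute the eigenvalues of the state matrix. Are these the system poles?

For diagonal matrix, eigenvalues are diagonal entries: λ₁ = -12, λ₂ = -41. Eigenvalues of A = system poles.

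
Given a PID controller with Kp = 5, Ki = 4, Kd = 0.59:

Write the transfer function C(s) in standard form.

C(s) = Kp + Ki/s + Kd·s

Substituting values: C(s) = 5 + 4/s + 0.59s = (0.59s² + 5s + 4)/s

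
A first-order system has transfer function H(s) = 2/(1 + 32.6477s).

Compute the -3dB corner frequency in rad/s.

Corner frequency = 1/τ = 1/32.6477 = 0.031 rad/s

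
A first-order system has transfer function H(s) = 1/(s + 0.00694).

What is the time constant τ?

For H(s) = 1/(s + 1/τ), the pole is at -1/τ = -0.00694, so τ = 1/0.00694 = 144.1 s.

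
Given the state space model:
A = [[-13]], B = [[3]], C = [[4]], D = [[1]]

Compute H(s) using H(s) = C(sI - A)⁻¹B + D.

(sI - A)⁻¹ = 1/(s + 13). H(s) = 4×3/(s + 13) + 1 = (s + 25)/(s + 13).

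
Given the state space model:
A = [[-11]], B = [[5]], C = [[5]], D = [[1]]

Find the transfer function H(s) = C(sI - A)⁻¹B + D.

(sI - A)⁻¹ = 1/(s + 11). H(s) = 5×5/(s + 11) + 1 = (s + 36)/(s + 11).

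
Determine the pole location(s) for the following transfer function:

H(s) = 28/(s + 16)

Pole is where denominator = 0: s + 16 = 0, so s = -16.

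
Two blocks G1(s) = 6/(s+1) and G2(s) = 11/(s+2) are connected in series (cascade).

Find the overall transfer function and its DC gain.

Series: multiply transfer functions. G_eq = 6/(s+1) × 11/(s+2) = 66/((s+1)(s+2)). DC gain = 66/(1×2) = 33.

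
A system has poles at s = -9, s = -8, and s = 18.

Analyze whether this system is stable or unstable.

Pole(s) at s = 18 are not in the left half-plane. System is unstable.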